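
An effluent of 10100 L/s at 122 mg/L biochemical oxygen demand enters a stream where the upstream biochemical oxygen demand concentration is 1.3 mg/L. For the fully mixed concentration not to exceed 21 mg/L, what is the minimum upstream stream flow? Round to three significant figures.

51800 L/s

Set C_mix = 21: (Q·1.300 + 10100·122.0) / (Q + 10100) = 21
→ Q = 10100·(122.0 − 21)/(21 − 1.300) = 51780 L/s.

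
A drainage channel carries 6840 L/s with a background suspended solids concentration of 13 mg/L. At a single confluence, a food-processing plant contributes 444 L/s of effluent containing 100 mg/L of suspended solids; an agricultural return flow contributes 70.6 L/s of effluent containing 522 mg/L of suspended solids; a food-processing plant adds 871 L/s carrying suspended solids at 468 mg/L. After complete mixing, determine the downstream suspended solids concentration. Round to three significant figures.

Mass balance: C = (6840·13.00 + 444.0·100.0 + 70.60·522.0 + 871.0·468.0) / 8226 = 577800/8226 = 70.24 mg/L.

70.2 mg/L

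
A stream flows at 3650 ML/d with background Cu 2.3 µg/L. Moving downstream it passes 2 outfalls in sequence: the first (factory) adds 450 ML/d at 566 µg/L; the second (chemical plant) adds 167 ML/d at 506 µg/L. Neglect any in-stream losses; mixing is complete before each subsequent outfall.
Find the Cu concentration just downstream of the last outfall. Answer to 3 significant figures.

Outfall 1: combined Q = 4100 ML/d; C = (3650·2.300 + 450.0·566.0)/4100 = 64.17 µg/L.
Outfall 2: combined Q = 4267 ML/d; C = (4100·64.17 + 167.0·506.0)/4267 = 81.46 µg/L.

81.5 µg/L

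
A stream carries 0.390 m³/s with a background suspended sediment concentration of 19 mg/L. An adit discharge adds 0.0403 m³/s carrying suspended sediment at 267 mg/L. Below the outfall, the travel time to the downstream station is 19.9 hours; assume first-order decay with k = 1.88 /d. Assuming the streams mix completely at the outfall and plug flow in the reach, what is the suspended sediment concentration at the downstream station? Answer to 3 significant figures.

8.88 mg/L

Mass balance: C = (0.3900·19.00 + 0.04030·267.0) / 0.4303 = 18.17/0.4303 = 42.23 mg/L.
After decay, C = 42.23 × e^(−kt) = 42.23 × 0.2104 = 8.884 mg/L.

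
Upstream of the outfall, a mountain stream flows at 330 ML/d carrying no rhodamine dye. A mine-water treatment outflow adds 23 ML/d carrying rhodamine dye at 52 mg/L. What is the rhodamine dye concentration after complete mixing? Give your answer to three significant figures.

Conservation of mass: C = (330.0·0 + 23.00·52.00) / 353.0 = 1196/353.0 = 3.388 mg/L.

3.39 mg/L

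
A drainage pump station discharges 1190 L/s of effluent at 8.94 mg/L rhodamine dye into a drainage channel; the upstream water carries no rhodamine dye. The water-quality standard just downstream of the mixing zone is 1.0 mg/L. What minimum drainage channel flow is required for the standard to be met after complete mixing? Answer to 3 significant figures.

9450 L/s

Set C_mix = 1.0: (Q·0 + 1190·8.940) / (Q + 1190) = 1.0
→ Q = 1190·(8.940 − 1.0)/(1.0 − 0) = 9449 L/s.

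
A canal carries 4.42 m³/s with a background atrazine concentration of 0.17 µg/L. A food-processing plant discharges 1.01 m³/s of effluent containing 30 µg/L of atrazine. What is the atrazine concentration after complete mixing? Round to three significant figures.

Mixed concentration C = ΣQC/ΣQ = (4.420·0.1700 + 1.010·30.00) / 5.430 = 31.05/5.430 = 5.718 µg/L.

5.72 µg/L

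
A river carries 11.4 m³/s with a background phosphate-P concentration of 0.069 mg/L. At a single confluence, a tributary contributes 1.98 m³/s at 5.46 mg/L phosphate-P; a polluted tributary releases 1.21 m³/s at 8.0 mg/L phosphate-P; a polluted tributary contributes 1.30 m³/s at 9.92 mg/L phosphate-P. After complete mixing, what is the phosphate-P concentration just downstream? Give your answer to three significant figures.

2.15 mg/L

Mixed concentration C = ΣQC/ΣQ = (11.40·0.06900 + 1.980·5.460 + 1.210·8.000 + 1.300·9.920) / 15.89 = 34.17/15.89 = 2.151 mg/L.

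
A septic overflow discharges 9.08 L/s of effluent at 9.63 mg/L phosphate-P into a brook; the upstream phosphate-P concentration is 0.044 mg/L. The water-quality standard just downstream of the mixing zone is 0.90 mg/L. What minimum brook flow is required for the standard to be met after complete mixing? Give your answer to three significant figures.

Set C_mix = 0.90: (Q·0.04400 + 9.080·9.630) / (Q + 9.080) = 0.90
→ Q = 9.080·(9.630 − 0.90)/(0.90 − 0.04400) = 92.60 L/s.

92.6 L/s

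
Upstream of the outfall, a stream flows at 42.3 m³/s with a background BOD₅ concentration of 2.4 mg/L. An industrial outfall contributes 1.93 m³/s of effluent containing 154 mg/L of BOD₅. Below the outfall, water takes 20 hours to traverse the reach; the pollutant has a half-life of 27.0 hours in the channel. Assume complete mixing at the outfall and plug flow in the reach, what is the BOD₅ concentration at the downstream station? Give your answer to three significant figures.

5.39 mg/L

Mass balance: C = (42.30·2.400 + 1.930·154.0) / 44.23 = 398.7/44.23 = 9.015 mg/L.
Half-life 27.0 h → k = ln 2 / 27.0 = 0.02567 h⁻¹ = 0.6161 d⁻¹.
Decay over the reach: 9.015·exp(−kt) = 9.015·0.5984 = 5.395 mg/L.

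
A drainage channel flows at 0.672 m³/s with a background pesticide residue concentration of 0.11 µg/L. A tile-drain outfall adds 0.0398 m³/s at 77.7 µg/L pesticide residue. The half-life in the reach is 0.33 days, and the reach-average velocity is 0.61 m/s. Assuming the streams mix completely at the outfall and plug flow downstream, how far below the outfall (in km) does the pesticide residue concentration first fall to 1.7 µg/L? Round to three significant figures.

24.1 km

After mixing, C = (0.6720·0.1100 + 0.03980·77.70) / 0.7118 = 3.166/0.7118 = 4.448 µg/L.
Half-life 0.33 d → k = ln 2 / 0.33 = 2.100 d⁻¹.
Set 4.448·exp(−k·t) = 1.7 → t = ln(4.448/1.7)/k = 39570 s = 10.99 h.
Distance = v·t = 0.61·39570 = 24140 m = 24.14 km.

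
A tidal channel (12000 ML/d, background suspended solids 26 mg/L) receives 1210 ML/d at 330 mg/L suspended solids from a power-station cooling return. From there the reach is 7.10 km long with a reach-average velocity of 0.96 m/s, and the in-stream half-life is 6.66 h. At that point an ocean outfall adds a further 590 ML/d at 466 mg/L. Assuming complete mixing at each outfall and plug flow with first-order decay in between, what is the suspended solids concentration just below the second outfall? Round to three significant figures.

61.5 mg/L

Conservation of mass: C = (12000·26.00 + 1210·330.0) / 13210 = 711300/13210 = 53.85 mg/L; combined flow 13210 ML/d.
Travel time t = 7.10·1000 / 0.96 = 7396 s = 2.054 h.
Half-life 6.66 h → k = ln 2 / 6.66 = 0.1041 h⁻¹ = 2.498 d⁻¹.
Applying C = C₀e^(−kt): 53.85 × 0.8075 = 43.48 mg/L.
Second outfall: C = (13210·43.48 + 590.0·466.0)/13800 = 61.54 mg/L.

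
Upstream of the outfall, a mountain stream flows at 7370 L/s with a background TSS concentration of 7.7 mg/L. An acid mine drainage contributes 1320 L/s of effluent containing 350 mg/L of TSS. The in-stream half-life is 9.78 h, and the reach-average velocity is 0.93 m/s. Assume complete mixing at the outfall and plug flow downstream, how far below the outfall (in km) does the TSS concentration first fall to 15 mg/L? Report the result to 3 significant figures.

65.2 km

Conservation of mass: C = (7370·7.700 + 1320·350.0) / 8690 = 518700/8690 = 59.69 mg/L.
Half-life 9.78 h → k = ln 2 / 9.78 = 0.07087 h⁻¹ = 1.701 d⁻¹.
Set 59.69·exp(−k·t) = 15 → t = ln(59.69/15)/k = 70160 s = 19.49 h.
Distance = v·t = 0.93·70160 = 65250 m = 65.25 km.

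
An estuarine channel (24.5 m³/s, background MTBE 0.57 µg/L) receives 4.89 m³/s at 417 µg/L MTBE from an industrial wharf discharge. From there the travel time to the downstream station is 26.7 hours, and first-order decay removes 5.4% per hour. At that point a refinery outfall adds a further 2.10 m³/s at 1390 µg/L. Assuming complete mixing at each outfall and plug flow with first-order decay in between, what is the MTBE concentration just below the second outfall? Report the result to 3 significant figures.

108 µg/L

Conservation of mass: C = (24.50·0.5700 + 4.890·417.0) / 29.39 = 2053/29.39 = 69.86 µg/L; combined flow 29.39 m³/s.
5.4%/h lost → k = −ln(1 − 0.054) = 0.05551 h⁻¹.
Decay over the reach: 69.86·exp(−kt) = 69.86·0.2271 = 15.87 µg/L.
At the second outfall, C = (29.39·15.87 + 2.100·1390) / (29.39 + 2.100) = 107.5 µg/L.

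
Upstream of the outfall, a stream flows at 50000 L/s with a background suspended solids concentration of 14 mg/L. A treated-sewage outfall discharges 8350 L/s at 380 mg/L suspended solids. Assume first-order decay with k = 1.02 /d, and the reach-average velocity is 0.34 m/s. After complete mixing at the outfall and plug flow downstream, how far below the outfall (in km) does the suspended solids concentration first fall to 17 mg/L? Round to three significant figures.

39.2 km

Mixed concentration C = ΣQC/ΣQ = (50000·14.00 + 8350·380.0) / 58350 = 3873000/58350 = 66.38 mg/L.
Set 66.38·exp(−k·t) = 17 → t = ln(66.38/17)/k = 115400 s = 32.05 h.
Distance = v·t = 0.34·115400 = 39230 m = 39.23 km.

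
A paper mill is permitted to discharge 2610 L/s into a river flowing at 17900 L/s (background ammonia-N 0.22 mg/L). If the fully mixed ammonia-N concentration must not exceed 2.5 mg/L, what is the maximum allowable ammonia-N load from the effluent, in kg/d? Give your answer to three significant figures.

4090 kg/d

Mass balance at the limit: 17900·0.2200 + 2610·Cₑ = 20510·2.5 → Cₑ = 18.14 mg/L.
2610 L/s = 2.610 m³/s. Load = 2.610 m³/s × 18.14 g/m³ × 86 400 s/d = 4090 kg/d.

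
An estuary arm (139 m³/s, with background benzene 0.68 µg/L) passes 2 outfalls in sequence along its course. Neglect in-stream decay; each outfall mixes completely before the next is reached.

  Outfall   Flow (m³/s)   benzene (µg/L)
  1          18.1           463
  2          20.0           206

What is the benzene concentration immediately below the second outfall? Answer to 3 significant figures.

Below outfall 1: Q → 157.1 m³/s, C = (139.0·0.6800 + 18.10·463.0)/157.1 = 53.95 µg/L.
Below outfall 2: Q → 177.1 m³/s, C = (157.1·53.95 + 20.00·206.0)/177.1 = 71.12 µg/L.

71.1 µg/L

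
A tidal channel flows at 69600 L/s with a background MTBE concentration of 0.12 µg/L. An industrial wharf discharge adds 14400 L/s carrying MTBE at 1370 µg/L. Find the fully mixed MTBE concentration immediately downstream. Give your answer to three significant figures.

Mass balance: C = (69600·0.1200 + 14400·1370) / 84000 = 19740000/84000 = 235.0 µg/L.

235 µg/L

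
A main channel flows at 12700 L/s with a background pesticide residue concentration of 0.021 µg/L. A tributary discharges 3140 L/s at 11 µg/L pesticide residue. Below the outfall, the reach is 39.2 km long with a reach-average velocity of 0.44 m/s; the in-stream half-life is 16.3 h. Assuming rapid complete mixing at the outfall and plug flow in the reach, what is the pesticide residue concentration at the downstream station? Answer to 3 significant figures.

0.767 µg/L

Mixed concentration C = ΣQC/ΣQ = (12700·0.02100 + 3140·11.00) / 15840 = 34810/15840 = 2.197 µg/L.
Travel time t = 39.2·1000 / 0.44 = 89090 s = 24.75 h.
Half-life 16.3 h → k = ln 2 / 16.3 = 0.04252 h⁻¹ = 1.021 d⁻¹.
Decay over the reach: 2.197·exp(−kt) = 2.197·0.3491 = 0.7671 µg/L.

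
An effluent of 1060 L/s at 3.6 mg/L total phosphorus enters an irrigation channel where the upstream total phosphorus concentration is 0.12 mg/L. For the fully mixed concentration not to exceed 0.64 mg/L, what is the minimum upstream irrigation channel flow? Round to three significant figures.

Set C_mix = 0.64: (Q·0.1200 + 1060·3.600) / (Q + 1060) = 0.64
→ Q = 1060·(3.600 − 0.64)/(0.64 − 0.1200) = 6034 L/s.

6030 L/s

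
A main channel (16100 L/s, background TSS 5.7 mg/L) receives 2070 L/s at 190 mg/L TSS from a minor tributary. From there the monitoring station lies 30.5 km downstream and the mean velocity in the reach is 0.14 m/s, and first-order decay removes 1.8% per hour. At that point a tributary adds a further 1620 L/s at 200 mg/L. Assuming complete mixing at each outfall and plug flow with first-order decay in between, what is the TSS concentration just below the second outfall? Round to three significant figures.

24.5 mg/L

Mixed concentration C = ΣQC/ΣQ = (16100·5.700 + 2070·190.0) / 18170 = 485100/18170 = 26.70 mg/L; combined flow 18170 L/s.
Travel time t = 30.5·1000 / 0.14 = 217900 s = 60.52 h.
1.8%/h lost → k = −ln(1 − 0.018) = 0.01816 h⁻¹.
Applying C = C₀e^(−kt): 26.70 × 0.3331 = 8.893 mg/L.
Second outfall: C = (18170·8.893 + 1620·200.0)/19790 = 24.54 mg/L.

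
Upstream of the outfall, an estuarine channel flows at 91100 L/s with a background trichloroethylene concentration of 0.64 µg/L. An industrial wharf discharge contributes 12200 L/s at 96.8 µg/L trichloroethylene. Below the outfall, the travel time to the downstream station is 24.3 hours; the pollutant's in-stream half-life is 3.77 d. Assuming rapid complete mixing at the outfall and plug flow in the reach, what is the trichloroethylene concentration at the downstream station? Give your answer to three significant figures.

9.96 µg/L

After mixing, C = (91100·0.6400 + 12200·96.80) / 103300 = 1239000/103300 = 12.00 µg/L.
Half-life 3.77 d → k = ln 2 / 3.77 = 0.1839 d⁻¹.
First-order decay: C = 12.00·exp(−k·t) = 12.00·0.8301 = 9.959 µg/L.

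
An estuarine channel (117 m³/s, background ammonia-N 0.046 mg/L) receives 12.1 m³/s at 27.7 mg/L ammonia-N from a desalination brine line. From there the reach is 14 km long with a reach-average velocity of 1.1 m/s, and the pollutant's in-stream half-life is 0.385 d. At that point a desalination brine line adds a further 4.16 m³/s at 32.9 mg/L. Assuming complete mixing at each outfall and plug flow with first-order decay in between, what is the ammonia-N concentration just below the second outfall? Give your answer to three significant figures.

Flow-weighted average: C = (117.0·0.04600 + 12.10·27.70) / 129.1 = 340.6/129.1 = 2.638 mg/L; combined flow 129.1 m³/s.
Travel time t = 14·1000 / 1.1 = 12730 s = 3.535 h.
Half-life 0.385 d → k = ln 2 / 0.385 = 1.800 d⁻¹.
Applying C = C₀e^(−kt): 2.638 × 0.7670 = 2.023 mg/L.
Second outfall: C = (129.1·2.023 + 4.160·32.90)/133.3 = 2.987 mg/L.

2.99 mg/L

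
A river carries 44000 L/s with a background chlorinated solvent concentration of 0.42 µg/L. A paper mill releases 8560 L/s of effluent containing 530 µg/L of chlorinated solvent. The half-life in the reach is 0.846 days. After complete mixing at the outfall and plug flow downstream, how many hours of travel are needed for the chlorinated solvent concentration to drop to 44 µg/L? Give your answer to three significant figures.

Mass balance: C = (44000·0.4200 + 8560·530.0) / 52560 = 4555000/52560 = 86.67 µg/L.
Half-life 0.846 d → k = ln 2 / 0.846 = 0.8193 d⁻¹.
86.67·exp(−k·t) = 44 → t = ln(86.67/44)/k = 71490 s = 19.86 h.

19.9 h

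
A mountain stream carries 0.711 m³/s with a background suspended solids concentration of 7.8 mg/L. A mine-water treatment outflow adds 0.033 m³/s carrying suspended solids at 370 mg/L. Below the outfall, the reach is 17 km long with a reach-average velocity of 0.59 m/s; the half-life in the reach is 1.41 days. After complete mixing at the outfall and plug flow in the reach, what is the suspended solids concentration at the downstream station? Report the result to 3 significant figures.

20.3 mg/L

Flow-weighted average: C = (0.7110·7.800 + 0.03300·370.0) / 0.7440 = 17.76/0.7440 = 23.87 mg/L.
Travel time t = 17·1000 / 0.59 = 28810 s = 8.004 h.
Half-life 1.41 d → k = ln 2 / 1.41 = 0.4916 d⁻¹.
Decay over the reach: 23.87·exp(−kt) = 23.87·0.8488 = 20.26 mg/L.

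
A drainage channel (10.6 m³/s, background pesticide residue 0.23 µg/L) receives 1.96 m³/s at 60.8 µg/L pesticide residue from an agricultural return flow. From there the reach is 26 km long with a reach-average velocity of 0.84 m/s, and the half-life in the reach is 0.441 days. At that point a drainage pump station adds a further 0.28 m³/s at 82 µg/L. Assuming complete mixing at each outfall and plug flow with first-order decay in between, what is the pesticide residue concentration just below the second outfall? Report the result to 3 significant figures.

7.18 µg/L

Mass balance: C = (10.60·0.2300 + 1.960·60.80) / 12.56 = 121.6/12.56 = 9.682 µg/L; combined flow 12.56 m³/s.
Travel time t = 26·1000 / 0.84 = 30950 s = 8.598 h.
Half-life 0.441 d → k = ln 2 / 0.441 = 1.572 d⁻¹.
After decay, C = 9.682 × e^(−kt) = 9.682 × 0.5695 = 5.513 µg/L.
Second outfall: C = (12.56·5.513 + 0.2800·82.00)/12.84 = 7.181 µg/L.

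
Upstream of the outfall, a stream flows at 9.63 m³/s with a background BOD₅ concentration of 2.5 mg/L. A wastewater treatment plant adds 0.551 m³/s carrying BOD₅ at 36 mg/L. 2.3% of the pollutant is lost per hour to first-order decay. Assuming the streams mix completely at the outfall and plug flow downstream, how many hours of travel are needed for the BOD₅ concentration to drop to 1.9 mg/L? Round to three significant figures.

After mixing, C = (9.630·2.500 + 0.5510·36.00) / 10.18 = 43.91/10.18 = 4.313 mg/L.
2.3%/h lost → k = −ln(1 − 0.023) = 0.02327 h⁻¹.
4.313·exp(−k·t) = 1.9 → t = ln(4.313/1.9)/k = 126800 s = 35.23 h.

35.2 h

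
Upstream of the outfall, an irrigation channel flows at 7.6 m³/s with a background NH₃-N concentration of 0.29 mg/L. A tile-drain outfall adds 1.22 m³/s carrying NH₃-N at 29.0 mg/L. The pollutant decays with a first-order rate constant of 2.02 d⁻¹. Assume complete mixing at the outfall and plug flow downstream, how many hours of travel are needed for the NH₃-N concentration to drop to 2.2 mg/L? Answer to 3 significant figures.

7.85 h

Flow-weighted average: C = (7.600·0.2900 + 1.220·29.00) / 8.820 = 37.58/8.820 = 4.261 mg/L.
4.261·exp(−k·t) = 2.2 → t = ln(4.261/2.2)/k = 28280 s = 7.855 h.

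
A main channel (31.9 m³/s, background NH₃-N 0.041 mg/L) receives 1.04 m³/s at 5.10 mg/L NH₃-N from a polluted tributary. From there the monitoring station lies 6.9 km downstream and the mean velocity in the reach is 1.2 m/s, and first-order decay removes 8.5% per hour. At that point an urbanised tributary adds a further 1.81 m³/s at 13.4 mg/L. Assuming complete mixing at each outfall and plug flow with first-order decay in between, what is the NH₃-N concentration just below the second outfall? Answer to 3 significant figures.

Flow-weighted average: C = (31.90·0.04100 + 1.040·5.100) / 32.94 = 6.612/32.94 = 0.2007 mg/L; combined flow 32.94 m³/s.
Travel time t = 6.9·1000 / 1.2 = 5750 s = 1.597 h.
8.5%/h lost → k = −ln(1 − 0.085) = 0.08883 h⁻¹.
After decay, C = 0.2007 × e^(−kt) = 0.2007 × 0.8677 = 0.1742 mg/L.
At the second outfall, C = (32.94·0.1742 + 1.810·13.40) / (32.94 + 1.810) = 0.8631 mg/L.

0.863 mg/L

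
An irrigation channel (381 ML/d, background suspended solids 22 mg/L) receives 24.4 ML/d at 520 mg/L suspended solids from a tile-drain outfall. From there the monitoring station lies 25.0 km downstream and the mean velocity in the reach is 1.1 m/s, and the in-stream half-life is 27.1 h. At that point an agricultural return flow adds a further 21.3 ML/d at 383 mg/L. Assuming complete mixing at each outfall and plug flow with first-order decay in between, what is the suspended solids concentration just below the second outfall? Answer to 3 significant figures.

After mixing, C = (381.0·22.00 + 24.40·520.0) / 405.4 = 21070/405.4 = 51.97 mg/L; combined flow 405.4 ML/d.
Travel time t = 25.0·1000 / 1.1 = 22730 s = 6.313 h.
Half-life 27.1 h → k = ln 2 / 27.1 = 0.02558 h⁻¹ = 0.6139 d⁻¹.
Applying C = C₀e^(−kt): 51.97 × 0.8509 = 44.22 mg/L.
At the second outfall, C = (405.4·44.22 + 21.30·383.0) / (405.4 + 21.30) = 61.13 mg/L.

61.1 mg/L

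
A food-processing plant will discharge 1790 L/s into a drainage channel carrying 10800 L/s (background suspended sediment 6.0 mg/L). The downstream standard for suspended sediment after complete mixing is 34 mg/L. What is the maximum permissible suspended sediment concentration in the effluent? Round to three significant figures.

203 mg/L

At the limit, (Qr·Cr + Qe·Cₑ)/(Qr + Qe) = 34:
Cₑ = (12590·34 − 10800·6.000) / 1790 = 202.9 mg/L.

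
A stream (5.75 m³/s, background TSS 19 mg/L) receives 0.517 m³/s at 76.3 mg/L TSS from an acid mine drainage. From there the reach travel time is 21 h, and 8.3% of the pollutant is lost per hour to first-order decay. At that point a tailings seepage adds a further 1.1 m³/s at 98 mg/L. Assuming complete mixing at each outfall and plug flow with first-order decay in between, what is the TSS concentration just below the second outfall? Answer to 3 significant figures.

Mass balance: C = (5.750·19.00 + 0.5170·76.30) / 6.267 = 148.7/6.267 = 23.73 mg/L; combined flow 6.267 m³/s.
8.3%/h lost → k = −ln(1 − 0.083) = 0.08665 h⁻¹.
After decay, C = 23.73 × e^(−kt) = 23.73 × 0.1621 = 3.846 mg/L.
At the second outfall, C = (6.267·3.846 + 1.100·98.00) / (6.267 + 1.100) = 17.90 mg/L.

17.9 mg/L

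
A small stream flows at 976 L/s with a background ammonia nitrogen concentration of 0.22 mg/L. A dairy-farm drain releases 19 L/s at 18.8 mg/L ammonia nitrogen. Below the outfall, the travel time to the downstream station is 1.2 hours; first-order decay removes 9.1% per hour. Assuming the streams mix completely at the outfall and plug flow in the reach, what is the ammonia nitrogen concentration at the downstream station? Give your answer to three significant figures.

Conservation of mass: C = (976.0·0.2200 + 19.00·18.80) / 995.0 = 571.9/995.0 = 0.5748 mg/L.
9.1%/h lost → k = −ln(1 − 0.091) = 0.09541 h⁻¹.
Decay over the reach: 0.5748·exp(−kt) = 0.5748·0.8918 = 0.5126 mg/L.

0.513 mg/L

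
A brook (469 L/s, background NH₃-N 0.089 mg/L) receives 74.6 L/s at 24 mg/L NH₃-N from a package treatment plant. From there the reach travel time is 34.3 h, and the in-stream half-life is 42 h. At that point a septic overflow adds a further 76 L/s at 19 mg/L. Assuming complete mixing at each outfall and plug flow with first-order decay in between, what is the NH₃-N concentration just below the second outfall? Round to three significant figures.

Conservation of mass: C = (469.0·0.08900 + 74.60·24.00) / 543.6 = 1832/543.6 = 3.370 mg/L; combined flow 543.6 L/s.
Half-life 42 h → k = ln 2 / 42 = 0.01650 h⁻¹ = 0.3961 d⁻¹.
After decay, C = 3.370 × e^(−kt) = 3.370 × 0.5678 = 1.914 mg/L.
Second outfall: C = (543.6·1.914 + 76.00·19.00)/619.6 = 4.009 mg/L.

4.01 mg/L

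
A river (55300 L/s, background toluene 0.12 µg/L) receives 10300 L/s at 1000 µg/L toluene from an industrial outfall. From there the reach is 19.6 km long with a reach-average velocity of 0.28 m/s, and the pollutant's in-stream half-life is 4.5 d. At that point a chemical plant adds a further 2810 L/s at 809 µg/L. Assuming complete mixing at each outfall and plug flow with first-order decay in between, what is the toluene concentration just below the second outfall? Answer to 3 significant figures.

Conservation of mass: C = (55300·0.1200 + 10300·1000) / 65600 = 10310000/65600 = 157.1 µg/L; combined flow 65600 L/s.
Travel time t = 19.6·1000 / 0.28 = 70000 s = 19.44 h.
Half-life 4.5 d → k = ln 2 / 4.5 = 0.1540 d⁻¹.
After decay, C = 157.1 × e^(−kt) = 157.1 × 0.8827 = 138.7 µg/L.
At the second outfall, C = (65600·138.7 + 2810·809.0) / (65600 + 2810) = 166.2 µg/L.

166 µg/L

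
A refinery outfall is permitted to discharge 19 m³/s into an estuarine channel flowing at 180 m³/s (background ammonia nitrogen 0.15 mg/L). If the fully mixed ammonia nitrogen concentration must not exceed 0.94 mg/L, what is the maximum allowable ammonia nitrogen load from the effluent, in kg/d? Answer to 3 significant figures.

13800 kg/d

Mass balance at the limit: 180.0·0.1500 + 19.00·Cₑ = 199.0·0.94 → Cₑ = 8.424 mg/L.
Load = 19.00 m³/s × 8.424 g/m³ × 86 400 s/d = 13830 kg/d.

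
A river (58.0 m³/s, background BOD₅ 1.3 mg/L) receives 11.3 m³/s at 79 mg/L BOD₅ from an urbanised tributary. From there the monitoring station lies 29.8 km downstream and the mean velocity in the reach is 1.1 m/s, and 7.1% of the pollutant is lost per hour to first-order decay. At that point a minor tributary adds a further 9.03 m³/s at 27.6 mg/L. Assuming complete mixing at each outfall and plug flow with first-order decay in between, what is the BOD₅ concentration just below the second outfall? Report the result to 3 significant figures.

10.3 mg/L

Mass balance: C = (58.00·1.300 + 11.30·79.00) / 69.30 = 968.1/69.30 = 13.97 mg/L; combined flow 69.30 m³/s.
Travel time t = 29.8·1000 / 1.1 = 27090 s = 7.525 h.
7.1%/h lost → k = −ln(1 − 0.071) = 0.07365 h⁻¹.
Decay over the reach: 13.97·exp(−kt) = 13.97·0.5745 = 8.026 mg/L.
Second outfall: C = (69.30·8.026 + 9.030·27.60)/78.33 = 10.28 mg/L.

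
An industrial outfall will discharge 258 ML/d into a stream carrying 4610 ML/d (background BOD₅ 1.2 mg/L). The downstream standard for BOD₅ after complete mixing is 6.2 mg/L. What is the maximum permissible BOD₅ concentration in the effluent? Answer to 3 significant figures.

95.5 mg/L

At the limit, (Qr·Cr + Qe·Cₑ)/(Qr + Qe) = 6.2:
Cₑ = (4868·6.2 − 4610·1.200) / 258.0 = 95.54 mg/L.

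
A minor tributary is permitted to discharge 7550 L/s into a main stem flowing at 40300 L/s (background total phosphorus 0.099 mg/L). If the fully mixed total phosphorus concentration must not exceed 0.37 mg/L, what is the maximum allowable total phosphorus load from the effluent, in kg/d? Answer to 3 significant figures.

Mass balance at the limit: 40300·0.09900 + 7550·Cₑ = 47850·0.37 → Cₑ = 1.817 mg/L.
7550 L/s = 7.550 m³/s. Load = 7.550 m³/s × 1.817 g/m³ × 86 400 s/d = 1185 kg/d.

1180 kg/d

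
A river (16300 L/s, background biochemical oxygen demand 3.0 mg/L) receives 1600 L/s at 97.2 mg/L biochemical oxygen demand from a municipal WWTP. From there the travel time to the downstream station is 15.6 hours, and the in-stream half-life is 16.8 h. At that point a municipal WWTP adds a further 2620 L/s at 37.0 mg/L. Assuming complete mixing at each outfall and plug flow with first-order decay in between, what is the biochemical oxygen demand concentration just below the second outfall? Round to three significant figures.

Mass balance: C = (16300·3.000 + 1600·97.20) / 17900 = 204400/17900 = 11.42 mg/L; combined flow 17900 L/s.
Half-life 16.8 h → k = ln 2 / 16.8 = 0.04126 h⁻¹ = 0.9902 d⁻¹.
First-order decay: C = 11.42·exp(−k·t) = 11.42·0.5254 = 6.000 mg/L.
At the second outfall, C = (17900·6.000 + 2620·37.00) / (17900 + 2620) = 9.958 mg/L.

9.96 mg/L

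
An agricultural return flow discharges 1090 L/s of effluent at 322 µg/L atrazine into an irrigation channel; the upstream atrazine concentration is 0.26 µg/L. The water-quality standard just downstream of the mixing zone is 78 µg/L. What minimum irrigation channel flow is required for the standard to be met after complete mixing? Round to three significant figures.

3420 L/s

Set C_mix = 78: (Q·0.2600 + 1090·322.0) / (Q + 1090) = 78
→ Q = 1090·(322.0 − 78)/(78 − 0.2600) = 3421 L/s.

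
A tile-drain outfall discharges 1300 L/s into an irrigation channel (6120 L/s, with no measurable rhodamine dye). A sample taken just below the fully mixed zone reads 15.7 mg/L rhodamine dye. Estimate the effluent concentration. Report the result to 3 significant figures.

89.6 mg/L

Mass balance: 6120·0 + 1300·Cₑ = 7420·15.70
→ Cₑ = (7420·15.70 − 6120·0) / 1300 = 89.61 mg/L.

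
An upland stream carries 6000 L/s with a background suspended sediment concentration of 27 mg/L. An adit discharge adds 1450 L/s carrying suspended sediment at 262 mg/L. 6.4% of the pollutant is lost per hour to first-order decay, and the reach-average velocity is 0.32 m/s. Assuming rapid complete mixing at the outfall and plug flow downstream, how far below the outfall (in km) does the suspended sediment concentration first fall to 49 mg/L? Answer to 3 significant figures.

6.88 km

Conservation of mass: C = (6000·27.00 + 1450·262.0) / 7450 = 541900/7450 = 72.74 mg/L.
6.4%/h lost → k = −ln(1 − 0.064) = 0.06614 h⁻¹.
Set 72.74·exp(−k·t) = 49 → t = ln(72.74/49)/k = 21500 s = 5.973 h.
Distance = v·t = 0.32·21500 = 6881 m = 6.881 km.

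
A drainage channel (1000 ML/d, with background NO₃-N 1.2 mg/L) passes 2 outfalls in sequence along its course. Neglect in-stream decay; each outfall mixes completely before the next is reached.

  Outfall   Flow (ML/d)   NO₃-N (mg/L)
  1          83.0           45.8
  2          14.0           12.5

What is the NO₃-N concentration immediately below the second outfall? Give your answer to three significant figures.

4.72 mg/L

Outfall 1: combined Q = 1083 ML/d; C = (1000·1.200 + 83.00·45.80)/1083 = 4.618 mg/L.
Outfall 2: combined Q = 1097 ML/d; C = (1083·4.618 + 14.00·12.50)/1097 = 4.719 mg/L.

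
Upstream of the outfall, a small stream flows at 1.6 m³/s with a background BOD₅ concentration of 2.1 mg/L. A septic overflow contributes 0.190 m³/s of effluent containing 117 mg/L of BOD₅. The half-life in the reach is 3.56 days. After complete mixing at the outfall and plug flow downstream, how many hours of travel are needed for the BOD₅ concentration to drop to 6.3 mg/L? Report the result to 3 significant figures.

101 h

After mixing, C = (1.600·2.100 + 0.1900·117.0) / 1.790 = 25.59/1.790 = 14.30 mg/L.
Half-life 3.56 d → k = ln 2 / 3.56 = 0.1947 d⁻¹.
14.30·exp(−k·t) = 6.3 → t = ln(14.30/6.3)/k = 363600 s = 101.0 h.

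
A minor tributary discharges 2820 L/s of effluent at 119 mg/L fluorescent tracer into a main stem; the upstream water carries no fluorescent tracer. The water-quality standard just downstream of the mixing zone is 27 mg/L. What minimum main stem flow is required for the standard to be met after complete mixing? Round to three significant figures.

Set C_mix = 27: (Q·0 + 2820·119.0) / (Q + 2820) = 27
→ Q = 2820·(119.0 − 27)/(27 − 0) = 9609 L/s.

9610 L/s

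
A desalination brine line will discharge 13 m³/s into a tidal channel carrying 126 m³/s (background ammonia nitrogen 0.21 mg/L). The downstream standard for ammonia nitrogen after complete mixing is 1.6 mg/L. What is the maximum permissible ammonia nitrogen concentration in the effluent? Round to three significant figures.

15.1 mg/L

At the limit, (Qr·Cr + Qe·Cₑ)/(Qr + Qe) = 1.6:
Cₑ = (139.0·1.6 − 126.0·0.2100) / 13.00 = 15.07 mg/L.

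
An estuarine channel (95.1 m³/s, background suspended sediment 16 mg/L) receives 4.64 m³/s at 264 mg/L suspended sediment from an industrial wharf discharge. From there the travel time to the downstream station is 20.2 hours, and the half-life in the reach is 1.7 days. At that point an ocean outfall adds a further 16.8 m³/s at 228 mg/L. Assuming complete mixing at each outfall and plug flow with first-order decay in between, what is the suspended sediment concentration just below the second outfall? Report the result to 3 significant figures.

49.6 mg/L

After mixing, C = (95.10·16.00 + 4.640·264.0) / 99.74 = 2747/99.74 = 27.54 mg/L; combined flow 99.74 m³/s.
Half-life 1.7 d → k = ln 2 / 1.7 = 0.4077 d⁻¹.
After decay, C = 27.54 × e^(−kt) = 27.54 × 0.7095 = 19.54 mg/L.
Second outfall: C = (99.74·19.54 + 16.80·228.0)/116.5 = 49.59 mg/L.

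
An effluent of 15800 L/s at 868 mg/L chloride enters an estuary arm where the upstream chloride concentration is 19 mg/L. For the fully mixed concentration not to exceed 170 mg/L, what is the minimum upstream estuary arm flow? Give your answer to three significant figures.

Set C_mix = 170: (Q·19.00 + 15800·868.0) / (Q + 15800) = 170
→ Q = 15800·(868.0 − 170)/(170 − 19.00) = 73040 L/s.

73000 L/s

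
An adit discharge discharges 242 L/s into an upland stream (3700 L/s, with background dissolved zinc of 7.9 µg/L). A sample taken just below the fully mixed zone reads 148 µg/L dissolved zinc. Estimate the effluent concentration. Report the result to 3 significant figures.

2290 µg/L

Mass balance: 3700·7.900 + 242.0·Cₑ = 3942·148.0
→ Cₑ = (3942·148.0 − 3700·7.900) / 242.0 = 2290 µg/L.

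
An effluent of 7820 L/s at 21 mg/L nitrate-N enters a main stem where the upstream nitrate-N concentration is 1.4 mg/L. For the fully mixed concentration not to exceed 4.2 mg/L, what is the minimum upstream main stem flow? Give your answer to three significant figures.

46900 L/s

Set C_mix = 4.2: (Q·1.400 + 7820·21.00) / (Q + 7820) = 4.2
→ Q = 7820·(21.00 − 4.2)/(4.2 − 1.400) = 46920 L/s.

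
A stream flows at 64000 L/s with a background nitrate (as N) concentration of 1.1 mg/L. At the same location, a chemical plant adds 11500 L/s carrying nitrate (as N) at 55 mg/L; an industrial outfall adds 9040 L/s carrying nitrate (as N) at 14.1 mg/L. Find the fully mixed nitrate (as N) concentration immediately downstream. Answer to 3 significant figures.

9.82 mg/L

Conservation of mass: C = (64000·1.100 + 11500·55.00 + 9040·14.10) / 84540 = 830400/84540 = 9.822 mg/L.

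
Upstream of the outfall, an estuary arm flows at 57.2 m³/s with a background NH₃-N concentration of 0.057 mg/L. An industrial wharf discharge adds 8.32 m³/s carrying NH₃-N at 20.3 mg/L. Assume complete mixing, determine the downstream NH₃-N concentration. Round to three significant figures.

2.63 mg/L

Conservation of mass: C = (57.20·0.05700 + 8.320·20.30) / 65.52 = 172.2/65.52 = 2.628 mg/L.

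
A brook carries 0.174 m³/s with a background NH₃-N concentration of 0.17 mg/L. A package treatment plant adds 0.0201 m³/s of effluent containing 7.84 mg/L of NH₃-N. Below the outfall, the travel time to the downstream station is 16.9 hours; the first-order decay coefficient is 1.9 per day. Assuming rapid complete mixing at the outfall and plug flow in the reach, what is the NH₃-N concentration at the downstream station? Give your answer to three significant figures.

Flow-weighted average: C = (0.1740·0.1700 + 0.02010·7.840) / 0.1941 = 0.1872/0.1941 = 0.9643 mg/L.
Decay over the reach: 0.9643·exp(−kt) = 0.9643·0.2624 = 0.2530 mg/L.

0.253 mg/L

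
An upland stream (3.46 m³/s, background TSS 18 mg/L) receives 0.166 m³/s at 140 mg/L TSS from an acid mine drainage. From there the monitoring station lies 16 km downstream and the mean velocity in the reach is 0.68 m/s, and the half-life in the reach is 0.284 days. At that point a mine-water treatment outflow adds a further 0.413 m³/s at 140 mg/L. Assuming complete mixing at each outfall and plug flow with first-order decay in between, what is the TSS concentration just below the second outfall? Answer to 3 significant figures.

25.2 mg/L

Flow-weighted average: C = (3.460·18.00 + 0.1660·140.0) / 3.626 = 85.52/3.626 = 23.59 mg/L; combined flow 3.626 m³/s.
Travel time t = 16·1000 / 0.68 = 23530 s = 6.536 h.
Half-life 0.284 d → k = ln 2 / 0.284 = 2.441 d⁻¹.
Applying C = C₀e^(−kt): 23.59 × 0.5144 = 12.13 mg/L.
Second outfall: C = (3.626·12.13 + 0.4130·140.0)/4.039 = 25.21 mg/L.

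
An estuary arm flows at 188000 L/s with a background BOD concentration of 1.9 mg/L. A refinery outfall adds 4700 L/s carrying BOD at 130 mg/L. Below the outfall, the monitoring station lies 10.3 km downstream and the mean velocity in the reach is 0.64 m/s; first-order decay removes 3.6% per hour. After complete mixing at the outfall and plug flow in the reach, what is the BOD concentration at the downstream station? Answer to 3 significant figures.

4.26 mg/L

After mixing, C = (188000·1.900 + 4700·130.0) / 192700 = 968200/192700 = 5.024 mg/L.
Travel time t = 10.3·1000 / 0.64 = 16090 s = 4.470 h.
3.6%/h lost → k = −ln(1 − 0.036) = 0.03666 h⁻¹.
Decay over the reach: 5.024·exp(−kt) = 5.024·0.8488 = 4.265 mg/L.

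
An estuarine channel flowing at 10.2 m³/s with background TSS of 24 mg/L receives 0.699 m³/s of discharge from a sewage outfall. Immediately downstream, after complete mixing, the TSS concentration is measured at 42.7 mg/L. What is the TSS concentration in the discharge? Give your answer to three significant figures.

Mass balance: 10.20·24.00 + 0.6990·Cₑ = 10.90·42.70
→ Cₑ = (10.90·42.70 − 10.20·24.00) / 0.6990 = 315.6 mg/L.

316 mg/L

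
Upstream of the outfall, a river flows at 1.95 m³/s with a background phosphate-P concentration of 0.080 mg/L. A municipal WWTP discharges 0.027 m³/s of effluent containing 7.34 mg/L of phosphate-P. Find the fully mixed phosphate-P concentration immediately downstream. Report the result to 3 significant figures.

0.179 mg/L

Mixed concentration C = ΣQC/ΣQ = (1.950·0.08000 + 0.02700·7.340) / 1.977 = 0.3542/1.977 = 0.1792 mg/L.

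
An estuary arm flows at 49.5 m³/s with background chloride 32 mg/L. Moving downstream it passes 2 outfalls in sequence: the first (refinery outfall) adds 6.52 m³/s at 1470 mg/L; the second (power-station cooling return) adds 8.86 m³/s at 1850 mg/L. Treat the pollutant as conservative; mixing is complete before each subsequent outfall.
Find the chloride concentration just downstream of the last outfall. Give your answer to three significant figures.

Outfall 1: combined Q = 56.02 m³/s; C = (49.50·32.00 + 6.520·1470)/56.02 = 199.4 mg/L.
Outfall 2: combined Q = 64.88 m³/s; C = (56.02·199.4 + 8.860·1850)/64.88 = 424.8 mg/L.

425 mg/L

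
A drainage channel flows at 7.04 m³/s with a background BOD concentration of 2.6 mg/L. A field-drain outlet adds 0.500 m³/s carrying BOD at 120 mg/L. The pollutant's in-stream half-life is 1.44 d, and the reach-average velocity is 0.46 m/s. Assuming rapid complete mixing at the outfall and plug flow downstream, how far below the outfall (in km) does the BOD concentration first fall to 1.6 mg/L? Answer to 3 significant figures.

Conservation of mass: C = (7.040·2.600 + 0.5000·120.0) / 7.540 = 78.30/7.540 = 10.39 mg/L.
Half-life 1.44 d → k = ln 2 / 1.44 = 0.4814 d⁻¹.
Set 10.39·exp(−k·t) = 1.6 → t = ln(10.39/1.6)/k = 335700 s = 93.26 h.
Distance = v·t = 0.46·335700 = 154400 m = 154.4 km.

154 km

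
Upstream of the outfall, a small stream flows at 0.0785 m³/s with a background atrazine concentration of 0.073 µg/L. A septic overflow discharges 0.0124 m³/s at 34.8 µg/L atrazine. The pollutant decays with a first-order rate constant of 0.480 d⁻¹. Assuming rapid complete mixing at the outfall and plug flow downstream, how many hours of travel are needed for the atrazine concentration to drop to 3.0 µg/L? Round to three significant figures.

23.6 h

Mixed concentration C = ΣQC/ΣQ = (0.07850·0.07300 + 0.01240·34.80) / 0.09090 = 0.4373/0.09090 = 4.810 µg/L.
4.810·exp(−k·t) = 3.0 → t = ln(4.810/3.0)/k = 84980 s = 23.61 h.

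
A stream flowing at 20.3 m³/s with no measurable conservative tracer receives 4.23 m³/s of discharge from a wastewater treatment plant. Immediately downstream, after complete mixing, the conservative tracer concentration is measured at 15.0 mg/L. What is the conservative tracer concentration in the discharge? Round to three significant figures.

87.0 mg/L

Mass balance: 20.30·0 + 4.230·Cₑ = 24.53·15.00
→ Cₑ = (24.53·15.00 − 20.30·0) / 4.230 = 86.99 mg/L.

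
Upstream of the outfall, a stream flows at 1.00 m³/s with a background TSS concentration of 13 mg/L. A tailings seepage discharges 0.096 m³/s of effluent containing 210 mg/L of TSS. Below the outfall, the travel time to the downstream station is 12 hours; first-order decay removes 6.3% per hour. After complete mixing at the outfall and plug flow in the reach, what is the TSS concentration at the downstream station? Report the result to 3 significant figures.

Mixed concentration C = ΣQC/ΣQ = (1.000·13.00 + 0.09600·210.0) / 1.096 = 33.16/1.096 = 30.26 mg/L.
6.3%/h lost → k = −ln(1 − 0.063) = 0.06507 h⁻¹.
Decay over the reach: 30.26·exp(−kt) = 30.26·0.4580 = 13.86 mg/L.

13.9 mg/L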